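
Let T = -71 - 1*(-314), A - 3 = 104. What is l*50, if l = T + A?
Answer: 17500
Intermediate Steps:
A = 107 (A = 3 + 104 = 107)
T = 243 (T = -71 + 314 = 243)
l = 350 (l = 243 + 107 = 350)
l*50 = 350*50 = 17500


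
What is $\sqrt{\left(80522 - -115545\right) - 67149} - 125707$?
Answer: $-125707 + \sqrt{128918} \approx -1.2535 \cdot 10^{5}$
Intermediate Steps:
$\sqrt{\left(80522 - -115545\right) - 67149} - 125707 = \sqrt{\left(80522 + 115545\right) - 67149} - 125707 = \sqrt{196067 - 67149} - 125707 = \sqrt{128918} - 125707 = -125707 + \sqrt{128918}$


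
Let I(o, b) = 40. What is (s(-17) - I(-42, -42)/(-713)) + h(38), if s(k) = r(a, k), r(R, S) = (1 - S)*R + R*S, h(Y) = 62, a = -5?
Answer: 40681/713 ≈ 57.056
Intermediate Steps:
r(R, S) = R*S + R*(1 - S) (r(R, S) = R*(1 - S) + R*S = R*S + R*(1 - S))
s(k) = -5
(s(-17) - I(-42, -42)/(-713)) + h(38) = (-5 - 40/(-713)) + 62 = (-5 - 40*(-1)/713) + 62 = (-5 - 1*(-40/713)) + 62 = (-5 + 40/713) + 62 = -3525/713 + 62 = 40681/713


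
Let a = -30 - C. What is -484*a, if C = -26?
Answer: 1936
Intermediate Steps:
a = -4 (a = -30 - 1*(-26) = -30 + 26 = -4)
-484*a = -484*(-4) = 1936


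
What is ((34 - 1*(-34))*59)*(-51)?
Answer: -204612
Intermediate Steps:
((34 - 1*(-34))*59)*(-51) = ((34 + 34)*59)*(-51) = (68*59)*(-51) = 4012*(-51) = -204612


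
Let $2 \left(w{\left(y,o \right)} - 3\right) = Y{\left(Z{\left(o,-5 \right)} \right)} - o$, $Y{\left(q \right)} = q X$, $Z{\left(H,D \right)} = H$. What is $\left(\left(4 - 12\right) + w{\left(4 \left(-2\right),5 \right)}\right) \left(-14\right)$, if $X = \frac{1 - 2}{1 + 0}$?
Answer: $140$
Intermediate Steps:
$X = -1$ ($X = - 1^{-1} = \left(-1\right) 1 = -1$)
$Y{\left(q \right)} = - q$ ($Y{\left(q \right)} = q \left(-1\right) = - q$)
$w{\left(y,o \right)} = 3 - o$ ($w{\left(y,o \right)} = 3 + \frac{- o - o}{2} = 3 + \frac{\left(-2\right) o}{2} = 3 - o$)
$\left(\left(4 - 12\right) + w{\left(4 \left(-2\right),5 \right)}\right) \left(-14\right) = \left(\left(4 - 12\right) + \left(3 - 5\right)\right) \left(-14\right) = \left(-8 - 2\right) \left(-14\right) = \left(-10\right) \left(-14\right) = 140$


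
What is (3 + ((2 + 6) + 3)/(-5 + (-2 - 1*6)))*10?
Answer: 280/13 ≈ 21.538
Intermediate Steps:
(3 + ((2 + 6) + 3)/(-5 + (-2 - 1*6)))*10 = (3 + (8 + 3)/(-5 + (-2 - 6)))*10 = (3 + 11/(-5 - 8))*10 = (3 + 11/(-13))*10 = (3 + 11*(-1/13))*10 = (3 - 11/13)*10 = (28/13)*10 = 280/13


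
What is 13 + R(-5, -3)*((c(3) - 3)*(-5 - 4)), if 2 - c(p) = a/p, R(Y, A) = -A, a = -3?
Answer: 13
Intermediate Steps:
c(p) = 2 + 3/p (c(p) = 2 - (-3)/p = 2 + 3/p)
13 + R(-5, -3)*((c(3) - 3)*(-5 - 4)) = 13 + (-1*(-3))*(((2 + 3/3) - 3)*(-5 - 4)) = 13 + 3*(((2 + 3*(1/3)) - 3)*(-9)) = 13 + 3*(((2 + 1) - 3)*(-9)) = 13 + 3*((3 - 3)*(-9)) = 13 + 3*(0*(-9)) = 13 + 3*0 = 13 + 0 = 13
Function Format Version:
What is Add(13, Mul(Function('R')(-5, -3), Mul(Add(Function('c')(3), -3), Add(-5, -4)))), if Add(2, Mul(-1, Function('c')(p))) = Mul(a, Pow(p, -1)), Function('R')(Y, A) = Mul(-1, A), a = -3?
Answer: 13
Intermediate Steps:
Function('c')(p) = Add(2, Mul(3, Pow(p, -1))) (Function('c')(p) = Add(2, Mul(-1, Mul(-3, Pow(p, -1)))) = Add(2, Mul(3, Pow(p, -1))))
Add(13, Mul(Function('R')(-5, -3), Mul(Add(Function('c')(3), -3), Add(-5, -4)))) = Add(13, Mul(Mul(-1, -3), Mul(Add(Add(2, Mul(3, Pow(3, -1))), -3), Add(-5, -4)))) = Add(13, Mul(3, Mul(Add(Add(2, Mul(3, Rational(1, 3))), -3), -9))) = Add(13, Mul(3, Mul(Add(Add(2, 1), -3), -9))) = Add(13, Mul(3, Mul(Add(3, -3), -9))) = Add(13, Mul(3, Mul(0, -9))) = Add(13, Mul(3, 0)) = Add(13, 0) = 13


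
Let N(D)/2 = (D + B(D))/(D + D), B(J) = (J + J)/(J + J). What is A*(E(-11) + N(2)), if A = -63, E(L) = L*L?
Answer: -15435/2 ≈ -7717.5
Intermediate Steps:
B(J) = 1 (B(J) = (2*J)/((2*J)) = (2*J)*(1/(2*J)) = 1)
E(L) = L²
N(D) = (1 + D)/D (N(D) = 2*((D + 1)/(D + D)) = 2*((1 + D)/((2*D))) = 2*((1 + D)*(1/(2*D))) = 2*((1 + D)/(2*D)) = (1 + D)/D)
A*(E(-11) + N(2)) = -63*((-11)² + (1 + 2)/2) = -63*(121 + (½)*3) = -63*(121 + 3/2) = -63*245/2 = -15435/2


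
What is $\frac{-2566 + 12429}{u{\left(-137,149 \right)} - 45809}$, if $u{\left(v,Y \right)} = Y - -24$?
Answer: $- \frac{9863}{45636} \approx -0.21612$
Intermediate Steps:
$u{\left(v,Y \right)} = 24 + Y$ ($u{\left(v,Y \right)} = Y + 24 = 24 + Y$)
$\frac{-2566 + 12429}{u{\left(-137,149 \right)} - 45809} = \frac{-2566 + 12429}{\left(24 + 149\right) - 45809} = \frac{9863}{173 - 45809} = \frac{9863}{-45636} = 9863 \left(- \frac{1}{45636}\right) = - \frac{9863}{45636}$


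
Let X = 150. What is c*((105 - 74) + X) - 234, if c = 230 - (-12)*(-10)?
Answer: 19676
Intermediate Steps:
c = 110 (c = 230 - 1*120 = 230 - 120 = 110)
c*((105 - 74) + X) - 234 = 110*((105 - 74) + 150) - 234 = 110*(31 + 150) - 234 = 110*181 - 234 = 19910 - 234 = 19676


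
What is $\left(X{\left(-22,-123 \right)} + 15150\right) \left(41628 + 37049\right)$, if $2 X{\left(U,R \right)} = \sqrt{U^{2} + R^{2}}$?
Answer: $1191956550 + \frac{78677 \sqrt{15613}}{2} \approx 1.1969 \cdot 10^{9}$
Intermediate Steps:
$X{\left(U,R \right)} = \frac{\sqrt{R^{2} + U^{2}}}{2}$ ($X{\left(U,R \right)} = \frac{\sqrt{U^{2} + R^{2}}}{2} = \frac{\sqrt{R^{2} + U^{2}}}{2}$)
$\left(X{\left(-22,-123 \right)} + 15150\right) \left(41628 + 37049\right) = \left(\frac{\sqrt{\left(-123\right)^{2} + \left(-22\right)^{2}}}{2} + 15150\right) \left(41628 + 37049\right) = \left(\frac{\sqrt{15129 + 484}}{2} + 15150\right) 78677 = \left(\frac{\sqrt{15613}}{2} + 15150\right) 78677 = \left(15150 + \frac{\sqrt{15613}}{2}\right) 78677 = 1191956550 + \frac{78677 \sqrt{15613}}{2}$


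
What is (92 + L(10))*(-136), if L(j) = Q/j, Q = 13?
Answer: -63444/5 ≈ -12689.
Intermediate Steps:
L(j) = 13/j
(92 + L(10))*(-136) = (92 + 13/10)*(-136) = (933/10)*(-136) = -63444/5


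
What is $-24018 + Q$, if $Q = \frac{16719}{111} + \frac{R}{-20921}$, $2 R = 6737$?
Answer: $- \frac{36950626575}{1548154} \approx -23868.0$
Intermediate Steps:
$R = \frac{6737}{2}$ ($R = \frac{1}{2} \cdot 6737 = \frac{6737}{2} \approx 3368.5$)
$Q = \frac{232936197}{1548154}$ ($Q = \frac{16719}{111} + \frac{6737}{2 \left(-20921\right)} = 16719 \cdot \frac{1}{111} + \frac{6737}{2} \left(- \frac{1}{20921}\right) = \frac{5573}{37} - \frac{6737}{41842} = \frac{232936197}{1548154} \approx 150.46$)
$-24018 + Q = -24018 + \frac{232936197}{1548154} = - \frac{36950626575}{1548154}$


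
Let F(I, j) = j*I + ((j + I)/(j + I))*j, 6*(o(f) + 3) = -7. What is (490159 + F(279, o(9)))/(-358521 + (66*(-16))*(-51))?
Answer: -1466977/913995 ≈ -1.6050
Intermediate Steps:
o(f) = -25/6 (o(f) = -3 + (⅙)*(-7) = -3 - 7/6 = -25/6)
F(I, j) = j + I*j (F(I, j) = I*j + ((I + j)/(I + j))*j = I*j + 1*j = I*j + j = j + I*j)
(490159 + F(279, o(9)))/(-358521 + (66*(-16))*(-51)) = (490159 - 25*(1 + 279)/6)/(-358521 + (66*(-16))*(-51)) = (490159 - 25/6*280)/(-358521 - 1056*(-51)) = (490159 - 3500/3)/(-358521 + 53856) = (1466977/3)/(-304665) = (1466977/3)*(-1/304665) = -1466977/913995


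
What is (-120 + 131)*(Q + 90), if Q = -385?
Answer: -3245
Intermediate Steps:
(-120 + 131)*(Q + 90) = (-120 + 131)*(-385 + 90) = 11*(-295) = -3245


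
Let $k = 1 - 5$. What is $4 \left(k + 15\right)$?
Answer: $44$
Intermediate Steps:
$k = -4$ ($k = 1 - 5 = -4$)
$4 \left(k + 15\right) = 4 \left(-4 + 15\right) = 4 \cdot 11 = 44$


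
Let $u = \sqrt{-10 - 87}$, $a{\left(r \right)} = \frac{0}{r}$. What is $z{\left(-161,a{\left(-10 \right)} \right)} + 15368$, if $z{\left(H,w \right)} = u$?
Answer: $15368 + i \sqrt{97} \approx 15368.0 + 9.8489 i$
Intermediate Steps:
$a{\left(r \right)} = 0$
$u = i \sqrt{97}$ ($u = \sqrt{-97} = i \sqrt{97} \approx 9.8489 i$)
$z{\left(H,w \right)} = i \sqrt{97}$
$z{\left(-161,a{\left(-10 \right)} \right)} + 15368 = i \sqrt{97} + 15368 = 15368 + i \sqrt{97}$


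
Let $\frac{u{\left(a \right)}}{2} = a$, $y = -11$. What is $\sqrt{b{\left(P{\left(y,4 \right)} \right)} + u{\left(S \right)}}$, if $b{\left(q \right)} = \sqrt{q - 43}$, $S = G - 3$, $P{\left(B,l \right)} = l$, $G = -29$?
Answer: $\sqrt{-64 + i \sqrt{39}} \approx 0.38985 + 8.0095 i$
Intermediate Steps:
$S = -32$ ($S = -29 - 3 = -32$)
$u{\left(a \right)} = 2 a$
$b{\left(q \right)} = \sqrt{-43 + q}$
$\sqrt{b{\left(P{\left(y,4 \right)} \right)} + u{\left(S \right)}} = \sqrt{\sqrt{-43 + 4} + 2 \left(-32\right)} = \sqrt{\sqrt{-39} - 64} = \sqrt{i \sqrt{39} - 64} = \sqrt{-64 + i \sqrt{39}}$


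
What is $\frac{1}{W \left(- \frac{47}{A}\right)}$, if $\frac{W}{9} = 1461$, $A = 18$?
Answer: $- \frac{2}{68667} \approx -2.9126 \cdot 10^{-5}$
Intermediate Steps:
$W = 13149$ ($W = 9 \cdot 1461 = 13149$)
$\frac{1}{W \left(- \frac{47}{A}\right)} = \frac{1}{13149 \left(- \frac{47}{18}\right)} = \frac{1}{- \frac{68667}{2}} = - \frac{2}{68667}$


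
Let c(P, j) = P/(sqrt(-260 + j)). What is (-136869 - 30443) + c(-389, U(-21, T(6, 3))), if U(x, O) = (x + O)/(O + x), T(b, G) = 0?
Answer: -167312 + 389*I*sqrt(259)/259 ≈ -1.6731e+5 + 24.171*I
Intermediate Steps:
U(x, O) = 1 (U(x, O) = (O + x)/(O + x) = 1)
c(P, j) = P/sqrt(-260 + j)
(-136869 - 30443) + c(-389, U(-21, T(6, 3))) = (-136869 - 30443) - 389/sqrt(-260 + 1) = -167312 - (-389)*I*sqrt(259)/259 = -167312 + 389*I*sqrt(259)/259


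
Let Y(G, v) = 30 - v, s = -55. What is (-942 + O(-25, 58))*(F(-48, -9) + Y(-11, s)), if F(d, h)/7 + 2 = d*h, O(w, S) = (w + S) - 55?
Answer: -2983580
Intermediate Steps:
O(w, S) = -55 + S + w (O(w, S) = (S + w) - 55 = -55 + S + w)
F(d, h) = -14 + 7*d*h (F(d, h) = -14 + 7*(d*h) = -14 + 7*d*h)
(-942 + O(-25, 58))*(F(-48, -9) + Y(-11, s)) = (-942 + (-55 + 58 - 25))*((-14 + 7*(-48)*(-9)) + (30 - 1*(-55))) = (-942 - 22)*((-14 + 3024) + (30 + 55)) = -964*(3010 + 85) = -964*3095 = -2983580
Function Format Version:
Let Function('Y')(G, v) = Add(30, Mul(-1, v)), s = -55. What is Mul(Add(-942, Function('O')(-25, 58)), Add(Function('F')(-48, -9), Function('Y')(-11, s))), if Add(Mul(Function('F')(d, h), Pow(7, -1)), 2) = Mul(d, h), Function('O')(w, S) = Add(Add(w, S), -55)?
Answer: -2983580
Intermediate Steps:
Function('O')(w, S) = Add(-55, S, w) (Function('O')(w, S) = Add(Add(S, w), -55) = Add(-55, S, w))
Function('F')(d, h) = Add(-14, Mul(7, d, h)) (Function('F')(d, h) = Add(-14, Mul(7, Mul(d, h))) = Add(-14, Mul(7, d, h)))
Mul(Add(-942, Function('O')(-25, 58)), Add(Function('F')(-48, -9), Function('Y')(-11, s))) = Mul(Add(-942, Add(-55, 58, -25)), Add(Add(-14, Mul(7, -48, -9)), Add(30, Mul(-1, -55)))) = Mul(Add(-942, -22), Add(Add(-14, 3024), Add(30, 55))) = Mul(-964, Add(3010, 85)) = Mul(-964, 3095) = -2983580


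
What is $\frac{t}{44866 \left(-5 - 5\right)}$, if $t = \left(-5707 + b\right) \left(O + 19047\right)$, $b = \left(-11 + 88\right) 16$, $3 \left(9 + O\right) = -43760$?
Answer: $\frac{5975915}{134598} \approx 44.398$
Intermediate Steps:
$O = - \frac{43787}{3}$ ($O = -9 + \frac{1}{3} \left(-43760\right) = -9 - \frac{43760}{3} = - \frac{43787}{3} \approx -14596.0$)
$b = 1232$ ($b = 77 \cdot 16 = 1232$)
$t = - \frac{59759150}{3}$ ($t = \left(-5707 + 1232\right) \left(- \frac{43787}{3} + 19047\right) = \left(-4475\right) \frac{13354}{3} = - \frac{59759150}{3} \approx -1.992 \cdot 10^{7}$)
$\frac{t}{44866 \left(-5 - 5\right)} = - \frac{59759150}{3 \cdot 44866 \left(-5 - 5\right)} = - \frac{59759150}{3 \cdot 44866 \left(-10\right)} = - \frac{59759150}{3 \left(-448660\right)} = \left(- \frac{59759150}{3}\right) \left(- \frac{1}{448660}\right) = \frac{5975915}{134598}$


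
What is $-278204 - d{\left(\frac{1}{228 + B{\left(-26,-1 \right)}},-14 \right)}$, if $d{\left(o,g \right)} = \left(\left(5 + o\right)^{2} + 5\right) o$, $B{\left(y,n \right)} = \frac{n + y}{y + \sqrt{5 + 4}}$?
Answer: $- \frac{40742026156100291}{146446517511} \approx -2.782 \cdot 10^{5}$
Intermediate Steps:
$B{\left(y,n \right)} = \frac{n + y}{3 + y}$ ($B{\left(y,n \right)} = \frac{n + y}{y + \sqrt{9}} = \frac{n + y}{y + 3} = \frac{n + y}{3 + y}$)
$d{\left(o,g \right)} = o \left(5 + \left(5 + o\right)^{2}\right)$ ($d{\left(o,g \right)} = \left(5 + \left(5 + o\right)^{2}\right) o = o \left(5 + \left(5 + o\right)^{2}\right)$)
$-278204 - d{\left(\frac{1}{228 + B{\left(-26,-1 \right)}},-14 \right)} = -278204 - \frac{5 + \left(5 + \frac{1}{228 + \frac{-1 - 26}{3 - 26}}\right)^{2}}{228 + \frac{-1 - 26}{3 - 26}} = -278204 - \frac{5 + \left(5 + \frac{1}{228 + \frac{1}{-23} \left(-27\right)}\right)^{2}}{228 + \frac{1}{-23} \left(-27\right)} = -278204 - \frac{5 + \left(5 + \frac{1}{228 - - \frac{27}{23}}\right)^{2}}{228 - - \frac{27}{23}} = -278204 - \frac{5 + \left(5 + \frac{1}{228 + \frac{27}{23}}\right)^{2}}{228 + \frac{27}{23}} = -278204 - \frac{5 + \left(5 + \frac{1}{\frac{5271}{23}}\right)^{2}}{\frac{5271}{23}} = -278204 - \frac{23 \left(5 + \left(5 + \frac{23}{5271}\right)^{2}\right)}{5271} = -278204 - \frac{23 \left(5 + \left(\frac{26378}{5271}\right)^{2}\right)}{5271} = -278204 - \frac{23 \left(5 + \frac{695798884}{27783441}\right)}{5271} = -278204 - \frac{23}{5271} \cdot \frac{834716089}{27783441} = -278204 - \frac{19198470047}{146446517511} = - \frac{40742026156100291}{146446517511}$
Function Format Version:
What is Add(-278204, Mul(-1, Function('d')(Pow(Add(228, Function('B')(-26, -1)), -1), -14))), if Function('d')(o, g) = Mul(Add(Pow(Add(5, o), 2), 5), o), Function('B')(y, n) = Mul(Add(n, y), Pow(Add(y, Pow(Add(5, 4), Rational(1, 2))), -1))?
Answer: Rational(-40742026156100291, 146446517511) ≈ -2.7820e+5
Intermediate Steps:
Function('B')(y, n) = Mul(Pow(Add(3, y), -1), Add(n, y)) (Function('B')(y, n) = Mul(Add(n, y), Pow(Add(y, Pow(9, Rational(1, 2))), -1)) = Mul(Add(n, y), Pow(Add(y, 3), -1)) = Mul(Add(n, y), Pow(Add(3, y), -1)) = Mul(Pow(Add(3, y), -1), Add(n, y)))
Function('d')(o, g) = Mul(o, Add(5, Pow(Add(5, o), 2))) (Function('d')(o, g) = Mul(Add(5, Pow(Add(5, o), 2)), o) = Mul(o, Add(5, Pow(Add(5, o), 2))))
Add(-278204, Mul(-1, Function('d')(Pow(Add(228, Function('B')(-26, -1)), -1), -14))) = Add(-278204, Mul(-1, Mul(Pow(Add(228, Mul(Pow(Add(3, -26), -1), Add(-1, -26))), -1), Add(5, Pow(Add(5, Pow(Add(228, Mul(Pow(Add(3, -26), -1), Add(-1, -26))), -1)), 2))))) = Add(-278204, Mul(-1, Mul(Pow(Add(228, Mul(Pow(-23, -1), -27)), -1), Add(5, Pow(Add(5, Pow(Add(228, Mul(Pow(-23, -1), -27)), -1)), 2))))) = Add(-278204, Mul(-1, Mul(Pow(Add(228, Mul(Rational(-1, 23), -27)), -1), Add(5, Pow(Add(5, Pow(Add(228, Mul(Rational(-1, 23), -27)), -1)), 2))))) = Add(-278204, Mul(-1, Mul(Pow(Add(228, Rational(27, 23)), -1), Add(5, Pow(Add(5, Pow(Add(228, Rational(27, 23)), -1)), 2))))) = Add(-278204, Mul(-1, Mul(Pow(Rational(5271, 23), -1), Add(5, Pow(Add(5, Pow(Rational(5271, 23), -1)), 2))))) = Add(-278204, Mul(-1, Mul(Rational(23, 5271), Add(5, Pow(Add(5, Rational(23, 5271)), 2))))) = Add(-278204, Mul(-1, Mul(Rational(23, 5271), Add(5, Pow(Rational(26378, 5271), 2))))) = Add(-278204, Mul(-1, Mul(Rational(23, 5271), Add(5, Rational(695798884, 27783441))))) = Add(-278204, Mul(-1, Mul(Rational(23, 5271), Rational(834716089, 27783441)))) = Add(-278204, Mul(-1, Rational(19198470047, 146446517511))) = Add(-278204, Rational(-19198470047, 146446517511)) = Rational(-40742026156100291, 146446517511)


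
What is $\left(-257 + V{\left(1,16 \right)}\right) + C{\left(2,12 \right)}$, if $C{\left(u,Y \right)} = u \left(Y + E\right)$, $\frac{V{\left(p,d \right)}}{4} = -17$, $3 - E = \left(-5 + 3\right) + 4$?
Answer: $-299$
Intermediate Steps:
$E = 1$ ($E = 3 - \left(\left(-5 + 3\right) + 4\right) = 3 - \left(-2 + 4\right) = 3 - 2 = 1$)
$V{\left(p,d \right)} = -68$ ($V{\left(p,d \right)} = 4 \left(-17\right) = -68$)
$C{\left(u,Y \right)} = u \left(1 + Y\right)$ ($C{\left(u,Y \right)} = u \left(Y + 1\right) = u \left(1 + Y\right)$)
$\left(-257 + V{\left(1,16 \right)}\right) + C{\left(2,12 \right)} = \left(-257 - 68\right) + 2 \left(1 + 12\right) = -325 + 2 \cdot 13 = -325 + 26 = -299$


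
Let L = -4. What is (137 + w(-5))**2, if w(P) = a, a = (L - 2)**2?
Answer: 29929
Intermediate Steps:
a = 36 (a = (-4 - 2)**2 = (-6)**2 = 36)
w(P) = 36
(137 + w(-5))**2 = (137 + 36)**2 = 173**2 = 29929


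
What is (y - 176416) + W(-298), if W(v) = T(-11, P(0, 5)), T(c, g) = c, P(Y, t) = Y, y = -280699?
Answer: -457126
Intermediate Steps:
W(v) = -11
(y - 176416) + W(-298) = (-280699 - 176416) - 11 = -457115 - 11 = -457126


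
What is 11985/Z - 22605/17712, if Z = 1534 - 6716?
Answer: -54902905/15297264 ≈ -3.5891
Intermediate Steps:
Z = -5182
11985/Z - 22605/17712 = 11985/(-5182) - 22605/17712 = 11985*(-1/5182) - 22605*1/17712 = -11985/5182 - 7535/5904 = -54902905/15297264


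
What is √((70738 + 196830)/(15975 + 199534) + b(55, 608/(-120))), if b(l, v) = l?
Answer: √53307967583/30787 ≈ 7.4994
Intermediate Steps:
√((70738 + 196830)/(15975 + 199534) + b(55, 608/(-120))) = √((70738 + 196830)/(15975 + 199534) + 55) = √(267568/215509 + 55) = √(267568*(1/215509) + 55) = √(38224/30787 + 55) = √(1731509/30787) = √53307967583/30787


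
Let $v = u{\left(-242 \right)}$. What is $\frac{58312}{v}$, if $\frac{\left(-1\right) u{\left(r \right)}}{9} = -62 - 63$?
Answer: $\frac{58312}{1125} \approx 51.833$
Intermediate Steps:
$u{\left(r \right)} = 1125$ ($u{\left(r \right)} = - 9 \left(-62 - 63\right) = \left(-9\right) \left(-125\right) = 1125$)
$v = 1125$
$\frac{58312}{v} = \frac{58312}{1125}$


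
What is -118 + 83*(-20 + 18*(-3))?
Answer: -6260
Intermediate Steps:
-118 + 83*(-20 + 18*(-3)) = -118 + 83*(-20 - 54) = -118 + 83*(-74) = -118 - 6142 = -6260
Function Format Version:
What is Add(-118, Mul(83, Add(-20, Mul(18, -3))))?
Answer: -6260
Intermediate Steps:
Add(-118, Mul(83, Add(-20, Mul(18, -3)))) = Add(-118, Mul(83, Add(-20, -54))) = Add(-118, Mul(83, -74)) = Add(-118, -6142) = -6260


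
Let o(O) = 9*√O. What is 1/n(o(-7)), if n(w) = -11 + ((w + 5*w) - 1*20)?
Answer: -31/21373 - 54*I*√7/21373 ≈ -0.0014504 - 0.0066846*I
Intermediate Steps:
n(w) = -31 + 6*w (n(w) = -11 + (6*w - 20) = -11 + (-20 + 6*w) = -31 + 6*w)
1/n(o(-7)) = 1/(-31 + 6*(9*√(-7))) = 1/(-31 + 6*(9*(I*√7))) = 1/(-31 + 6*(9*I*√7)) = 1/(-31 + 54*I*√7)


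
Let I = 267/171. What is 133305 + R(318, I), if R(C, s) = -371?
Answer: 132934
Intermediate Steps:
I = 89/57 (I = 267*(1/171) = 89/57 ≈ 1.5614)
133305 + R(318, I) = 133305 - 371 = 132934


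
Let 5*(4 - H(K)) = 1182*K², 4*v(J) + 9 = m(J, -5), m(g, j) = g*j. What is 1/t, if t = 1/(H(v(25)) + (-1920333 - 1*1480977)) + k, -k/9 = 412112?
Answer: -36666059/135994706159482 ≈ -2.6961e-7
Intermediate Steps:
k = -3709008 (k = -9*412112 = -3709008)
v(J) = -9/4 - 5*J/4 (v(J) = -9/4 + (J*(-5))/4 = -9/4 + (-5*J)/4 = -9/4 - 5*J/4)
H(K) = 4 - 1182*K²/5
t = -135994706159482/36666059 (t = 1/((4 - 1182*(-9/4 - 5/4*25)²/5) + (-1920333 - 1*1480977)) - 3709008 = 1/((4 - 1182*(-9/4 - 125/4)²/5) + (-1920333 - 1480977)) - 3709008 = 1/((4 - 1182*(-67/2)²/5) - 3401310) - 3709008 = 1/((4 - 1182/5*4489/4) - 3401310) - 3709008 = 1/((4 - 2652999/10) - 3401310) - 3709008 = 1/(-2652959/10 - 3401310) - 3709008 = 1/(-36666059/10) - 3709008 = -10/36666059 - 3709008 = -135994706159482/36666059 ≈ -3.7090e+6)
1/t = 1/(-135994706159482/36666059) = -36666059/135994706159482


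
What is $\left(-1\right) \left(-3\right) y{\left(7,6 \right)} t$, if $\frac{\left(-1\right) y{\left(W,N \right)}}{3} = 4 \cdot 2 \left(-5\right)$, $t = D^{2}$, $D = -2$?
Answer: $1440$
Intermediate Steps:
$t = 4$ ($t = \left(-2\right)^{2} = 4$)
$y{\left(W,N \right)} = 120$ ($y{\left(W,N \right)} = - 3 \cdot 4 \cdot 2 \left(-5\right) = - 3 \cdot 8 \left(-5\right) = \left(-3\right) \left(-40\right) = 120$)
$\left(-1\right) \left(-3\right) y{\left(7,6 \right)} t = \left(-1\right) \left(-3\right) 120 \cdot 4 = 3 \cdot 120 \cdot 4 = 360 \cdot 4 = 1440$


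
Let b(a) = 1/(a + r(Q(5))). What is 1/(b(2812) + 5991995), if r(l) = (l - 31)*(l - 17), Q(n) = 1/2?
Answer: 13261/79459845699 ≈ 1.6689e-7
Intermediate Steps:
Q(n) = ½
r(l) = (-31 + l)*(-17 + l)
b(a) = 1/(2013/4 + a) (b(a) = 1/(a + (527 + (½)² - 48*½)) = 1/(a + (527 + ¼ - 24)) = 1/(a + 2013/4) = 1/(2013/4 + a))
1/(b(2812) + 5991995) = 1/(4/(2013 + 4*2812) + 5991995) = 1/(4/(2013 + 11248) + 5991995) = 1/(4/13261 + 5991995) = 1/(79459845699/13261) = 13261/79459845699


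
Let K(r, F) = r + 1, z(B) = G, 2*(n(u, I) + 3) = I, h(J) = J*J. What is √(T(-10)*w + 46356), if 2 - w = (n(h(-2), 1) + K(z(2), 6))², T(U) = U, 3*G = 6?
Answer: √185354/2 ≈ 215.26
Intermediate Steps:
h(J) = J²
n(u, I) = -3 + I/2
G = 2 (G = (⅓)*6 = 2)
z(B) = 2
K(r, F) = 1 + r
w = 7/4 (w = 2 - ((-3 + (½)*1) + (1 + 2))² = 2 - ((-3 + ½) + 3)² = 2 - (-5/2 + 3)² = 2 - (½)² = 2 - 1*¼ = 2 - ¼ = 7/4 ≈ 1.7500)
√(T(-10)*w + 46356) = √(-10*7/4 + 46356) = √(-35/2 + 46356) = √(92677/2) = √185354/2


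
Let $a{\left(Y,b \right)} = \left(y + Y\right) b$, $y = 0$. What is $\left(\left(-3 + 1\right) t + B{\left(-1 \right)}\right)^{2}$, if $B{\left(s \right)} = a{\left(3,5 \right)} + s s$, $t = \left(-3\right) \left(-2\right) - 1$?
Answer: $36$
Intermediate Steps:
$a{\left(Y,b \right)} = Y b$ ($a{\left(Y,b \right)} = \left(0 + Y\right) b = Y b$)
$t = 5$ ($t = 6 - 1 = 5$)
$B{\left(s \right)} = 15 + s^{2}$ ($B{\left(s \right)} = 3 \cdot 5 + s s = 15 + s^{2}$)
$\left(\left(-3 + 1\right) t + B{\left(-1 \right)}\right)^{2} = \left(\left(-3 + 1\right) 5 + \left(15 + \left(-1\right)^{2}\right)\right)^{2} = \left(\left(-2\right) 5 + \left(15 + 1\right)\right)^{2} = \left(-10 + 16\right)^{2} = 6^{2} = 36$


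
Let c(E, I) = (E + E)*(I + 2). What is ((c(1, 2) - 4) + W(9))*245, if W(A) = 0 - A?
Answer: -1225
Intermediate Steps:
W(A) = -A
c(E, I) = 2*E*(2 + I) (c(E, I) = (2*E)*(2 + I) = 2*E*(2 + I))
((c(1, 2) - 4) + W(9))*245 = ((2*1*(2 + 2) - 4) - 1*9)*245 = ((2*1*4 - 4) - 9)*245 = ((8 - 4) - 9)*245 = (4 - 9)*245 = -5*245 = -1225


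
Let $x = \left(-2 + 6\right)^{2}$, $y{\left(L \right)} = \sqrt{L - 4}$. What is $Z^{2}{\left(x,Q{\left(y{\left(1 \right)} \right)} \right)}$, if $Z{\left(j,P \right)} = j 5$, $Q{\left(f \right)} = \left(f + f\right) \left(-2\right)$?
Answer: $6400$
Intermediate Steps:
$y{\left(L \right)} = \sqrt{-4 + L}$
$x = 16$ ($x = 4^{2} = 16$)
$Q{\left(f \right)} = - 4 f$ ($Q{\left(f \right)} = 2 f \left(-2\right) = - 4 f$)
$Z{\left(j,P \right)} = 5 j$
$Z^{2}{\left(x,Q{\left(y{\left(1 \right)} \right)} \right)} = \left(5 \cdot 16\right)^{2} = 80^{2} = 6400$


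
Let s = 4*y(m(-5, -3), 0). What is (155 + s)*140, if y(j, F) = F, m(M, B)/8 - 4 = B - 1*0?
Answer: 21700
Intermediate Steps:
m(M, B) = 32 + 8*B (m(M, B) = 32 + 8*(B - 1*0) = 32 + 8*(B + 0) = 32 + 8*B)
s = 0 (s = 4*0 = 0)
(155 + s)*140 = (155 + 0)*140 = 155*140 = 21700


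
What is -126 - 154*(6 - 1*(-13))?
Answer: -3052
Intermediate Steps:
-126 - 154*(6 - 1*(-13)) = -126 - 154*(6 + 13) = -126 - 154*19 = -126 - 2926 = -3052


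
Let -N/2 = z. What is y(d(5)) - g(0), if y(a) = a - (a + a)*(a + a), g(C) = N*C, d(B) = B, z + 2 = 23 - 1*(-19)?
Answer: -95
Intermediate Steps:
z = 40 (z = -2 + (23 - 1*(-19)) = -2 + (23 + 19) = -2 + 42 = 40)
N = -80 (N = -2*40 = -80)
g(C) = -80*C
y(a) = a - 4*a² (y(a) = a - 2*a*2*a = a - 4*a²)
y(d(5)) - g(0) = 5*(1 - 4*5) - (-80)*0 = 5*(1 - 20) - 1*0 = 5*(-19) + 0 = -95 + 0 = -95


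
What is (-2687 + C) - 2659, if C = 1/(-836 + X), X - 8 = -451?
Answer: -6837535/1279 ≈ -5346.0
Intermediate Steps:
X = -443 (X = 8 - 451 = -443)
C = -1/1279 (C = 1/(-836 - 443) = 1/(-1279) = -1/1279 ≈ -0.00078186)
(-2687 + C) - 2659 = (-2687 - 1/1279) - 2659 = -3436674/1279 - 2659 = -6837535/1279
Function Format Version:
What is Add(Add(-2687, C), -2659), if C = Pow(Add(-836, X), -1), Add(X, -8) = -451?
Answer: Rational(-6837535, 1279) ≈ -5346.0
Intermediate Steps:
X = -443 (X = Add(8, -451) = -443)
C = Rational(-1, 1279) (C = Pow(Add(-836, -443), -1) = Pow(-1279, -1) = Rational(-1, 1279) ≈ -0.00078186)
Add(Add(-2687, C), -2659) = Add(Add(-2687, Rational(-1, 1279)), -2659) = Add(Rational(-3436674, 1279), -2659) = Rational(-6837535, 1279)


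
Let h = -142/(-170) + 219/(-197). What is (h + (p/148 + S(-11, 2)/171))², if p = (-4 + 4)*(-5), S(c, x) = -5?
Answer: 765822762769/8199030926025 ≈ 0.093404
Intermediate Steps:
h = -4628/16745 (h = -142*(-1/170) + 219*(-1/197) = 71/85 - 219/197 = -4628/16745 ≈ -0.27638)
p = 0 (p = 0*(-5) = 0)
(h + (p/148 + S(-11, 2)/171))² = (-4628/16745 + (0/148 - 5/171))² = (-4628/16745 + (0*(1/148) - 5*1/171))² = (-4628/16745 + (0 - 5/171))² = (-4628/16745 - 5/171)² = (-875113/2863395)² = 765822762769/8199030926025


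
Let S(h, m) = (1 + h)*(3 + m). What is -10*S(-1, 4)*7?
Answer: 0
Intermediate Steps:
-10*S(-1, 4)*7 = -10*(3 + 4 + 3*(-1) - 1*4)*7 = -10*(3 + 4 - 3 - 4)*7 = -10*0*7 = 0*7 = 0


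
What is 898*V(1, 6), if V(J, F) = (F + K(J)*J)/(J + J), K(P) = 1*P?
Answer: 3143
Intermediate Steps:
K(P) = P
V(J, F) = (F + J²)/(2*J) (V(J, F) = (F + J*J)/(J + J) = (F + J²)/((2*J)) = (F + J²)*(1/(2*J)) = (F + J²)/(2*J))
898*V(1, 6) = 898*((½)*(6 + 1²)/1) = 898*((½)*1*(6 + 1)) = 898*((½)*1*7) = 898*(7/2) = 3143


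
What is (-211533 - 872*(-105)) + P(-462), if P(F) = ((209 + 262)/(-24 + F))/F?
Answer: -8979259055/74844 ≈ -1.1997e+5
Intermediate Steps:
P(F) = 471/(F*(-24 + F)) (P(F) = (471/(-24 + F))/F = 471/(F*(-24 + F)))
(-211533 - 872*(-105)) + P(-462) = (-211533 - 872*(-105)) + 471/(-462*(-24 - 462)) = (-211533 + 91560) + 471*(-1/462)/(-486) = -119973 + 471*(-1/462)*(-1/486) = -119973 + 157/74844 = -8979259055/74844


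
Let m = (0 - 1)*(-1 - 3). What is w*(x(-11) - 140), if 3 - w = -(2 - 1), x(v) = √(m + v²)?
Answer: -560 + 20*√5 ≈ -515.28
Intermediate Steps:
m = 4 (m = -1*(-4) = 4)
x(v) = √(4 + v²)
w = 4 (w = 3 - (-1)*(2 - 1) = 3 - (-1) = 3 - 1*(-1) = 3 + 1 = 4)
w*(x(-11) - 140) = 4*(√(4 + (-11)²) - 140) = 4*(√(4 + 121) - 140) = 4*(√125 - 140) = 4*(5*√5 - 140) = 4*(-140 + 5*√5) = -560 + 20*√5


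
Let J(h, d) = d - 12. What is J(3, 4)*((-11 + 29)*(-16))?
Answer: 2304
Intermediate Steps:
J(h, d) = -12 + d
J(3, 4)*((-11 + 29)*(-16)) = (-12 + 4)*((-11 + 29)*(-16)) = -144*(-16) = -8*(-288) = 2304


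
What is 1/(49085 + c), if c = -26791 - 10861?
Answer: 1/11433 ≈ 8.7466e-5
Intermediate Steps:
c = -37652
1/(49085 + c) = 1/(49085 - 37652) = 1/11433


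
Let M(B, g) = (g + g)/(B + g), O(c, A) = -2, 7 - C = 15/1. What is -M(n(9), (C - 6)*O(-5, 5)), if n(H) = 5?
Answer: -56/33 ≈ -1.6970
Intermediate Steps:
C = -8 (C = 7 - 15/1 = 7 - 15 = -8)
M(B, g) = 2*g/(B + g) (M(B, g) = (2*g)/(B + g) = 2*g/(B + g))
-M(n(9), (C - 6)*O(-5, 5)) = -2*(-8 - 6)*(-2)/(5 + (-8 - 6)*(-2)) = -2*(-14*(-2))/(5 - 14*(-2)) = -2*28/(5 + 28) = -2*28/33 = -1*56/33 = -56/33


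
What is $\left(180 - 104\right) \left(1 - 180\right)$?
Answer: $-13604$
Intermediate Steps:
$\left(180 - 104\right) \left(1 - 180\right) = 76 \left(1 - 180\right) = 76 \left(-179\right) = -13604$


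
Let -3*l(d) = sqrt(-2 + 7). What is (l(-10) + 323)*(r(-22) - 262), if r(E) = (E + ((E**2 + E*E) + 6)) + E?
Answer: 215764 - 668*sqrt(5)/3 ≈ 2.1527e+5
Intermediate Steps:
l(d) = -sqrt(5)/3 (l(d) = -sqrt(-2 + 7)/3 = -sqrt(5)/3)
r(E) = 6 + 2*E + 2*E**2 (r(E) = (E + ((E**2 + E**2) + 6)) + E = (E + (2*E**2 + 6)) + E = (E + (6 + 2*E**2)) + E = (6 + E + 2*E**2) + E = 6 + 2*E + 2*E**2)
(l(-10) + 323)*(r(-22) - 262) = (-sqrt(5)/3 + 323)*((6 + 2*(-22) + 2*(-22)**2) - 262) = (323 - sqrt(5)/3)*((6 - 44 + 2*484) - 262) = (323 - sqrt(5)/3)*((6 - 44 + 968) - 262) = (323 - sqrt(5)/3)*(930 - 262) = (323 - sqrt(5)/3)*668 = 215764 - 668*sqrt(5)/3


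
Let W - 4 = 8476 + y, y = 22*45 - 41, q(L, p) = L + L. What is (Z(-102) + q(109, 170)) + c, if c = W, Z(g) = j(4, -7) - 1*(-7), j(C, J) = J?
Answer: 9647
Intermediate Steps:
q(L, p) = 2*L
y = 949 (y = 990 - 41 = 949)
Z(g) = 0 (Z(g) = -7 - 1*(-7) = -7 + 7 = 0)
W = 9429 (W = 4 + (8476 + 949) = 4 + 9425 = 9429)
c = 9429
(Z(-102) + q(109, 170)) + c = (0 + 2*109) + 9429 = (0 + 218) + 9429 = 218 + 9429 = 9647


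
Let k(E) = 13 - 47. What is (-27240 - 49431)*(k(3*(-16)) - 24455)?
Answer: 1877596119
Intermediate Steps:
k(E) = -34
(-27240 - 49431)*(k(3*(-16)) - 24455) = (-27240 - 49431)*(-34 - 24455) = -76671*(-24489) = 1877596119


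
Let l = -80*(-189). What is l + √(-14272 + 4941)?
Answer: 15120 + I*√9331 ≈ 15120.0 + 96.597*I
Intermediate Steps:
l = 15120
l + √(-14272 + 4941) = 15120 + √(-14272 + 4941) = 15120 + √(-9331) = 15120 + I*√9331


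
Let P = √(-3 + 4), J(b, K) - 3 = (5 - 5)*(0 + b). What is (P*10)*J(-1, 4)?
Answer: 30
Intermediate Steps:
J(b, K) = 3 (J(b, K) = 3 + (5 - 5)*(0 + b) = 3 + 0*b = 3 + 0 = 3)
P = 1 (P = √1 = 1)
(P*10)*J(-1, 4) = (1*10)*3 = 10*3 = 30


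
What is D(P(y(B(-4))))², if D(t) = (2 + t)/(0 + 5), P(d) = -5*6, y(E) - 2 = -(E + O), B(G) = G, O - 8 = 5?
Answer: 784/25 ≈ 31.360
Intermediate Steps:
O = 13 (O = 8 + 5 = 13)
y(E) = -11 - E (y(E) = 2 - (E + 13) = 2 - (13 + E) = 2 + (-13 - E) = -11 - E)
P(d) = -30
D(t) = ⅖ + t/5 (D(t) = (2 + t)/5 = (2 + t)*(⅕) = ⅖ + t/5)
D(P(y(B(-4))))² = (⅖ + (⅕)*(-30))² = (⅖ - 6)² = (-28/5)² = 784/25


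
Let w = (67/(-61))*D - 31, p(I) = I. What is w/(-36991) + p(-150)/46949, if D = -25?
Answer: -328326666/105938117999 ≈ -0.0030992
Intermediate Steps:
w = -216/61 (w = (67/(-61))*(-25) - 31 = (67*(-1/61))*(-25) - 31 = -67/61*(-25) - 31 = 1675/61 - 31 = -216/61 ≈ -3.5410)
w/(-36991) + p(-150)/46949 = -216/61/(-36991) - 150/46949 = -216/61*(-1/36991) - 150*1/46949 = 216/2256451 - 150/46949 = -328326666/105938117999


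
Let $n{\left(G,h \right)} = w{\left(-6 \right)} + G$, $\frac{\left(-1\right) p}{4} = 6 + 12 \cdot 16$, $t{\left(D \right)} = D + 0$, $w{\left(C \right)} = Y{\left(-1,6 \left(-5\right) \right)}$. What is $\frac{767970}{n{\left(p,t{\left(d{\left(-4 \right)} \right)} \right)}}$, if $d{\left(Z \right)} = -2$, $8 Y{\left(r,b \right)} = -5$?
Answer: $- \frac{6143760}{6341} \approx -968.89$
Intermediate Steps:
$Y{\left(r,b \right)} = - \frac{5}{8}$ ($Y{\left(r,b \right)} = \frac{1}{8} \left(-5\right) = - \frac{5}{8}$)
$w{\left(C \right)} = - \frac{5}{8}$
$t{\left(D \right)} = D$
$p = -792$ ($p = - 4 \left(6 + 12 \cdot 16\right) = - 4 \left(6 + 192\right) = \left(-4\right) 198 = -792$)
$n{\left(G,h \right)} = - \frac{5}{8} + G$
$\frac{767970}{n{\left(p,t{\left(d{\left(-4 \right)} \right)} \right)}} = \frac{767970}{- \frac{5}{8} - 792} = \frac{767970}{- \frac{6341}{8}} = 767970 \left(- \frac{8}{6341}\right) = - \frac{6143760}{6341}$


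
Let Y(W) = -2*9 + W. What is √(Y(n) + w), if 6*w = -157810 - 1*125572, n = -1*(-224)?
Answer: I*√423219/3 ≈ 216.85*I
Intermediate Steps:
n = 224
Y(W) = -18 + W
w = -141691/3 (w = (-157810 - 1*125572)/6 = (-157810 - 125572)/6 = (⅙)*(-283382) = -141691/3 ≈ -47230.)
√(Y(n) + w) = √((-18 + 224) - 141691/3) = √(206 - 141691/3) = √(-141073/3) = I*√423219/3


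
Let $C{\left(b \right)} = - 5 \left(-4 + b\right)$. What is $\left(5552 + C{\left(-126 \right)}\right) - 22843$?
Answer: $-16641$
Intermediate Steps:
$C{\left(b \right)} = 20 - 5 b$
$\left(5552 + C{\left(-126 \right)}\right) - 22843 = \left(5552 + \left(20 - -630\right)\right) - 22843 = \left(5552 + \left(20 + 630\right)\right) - 22843 = \left(5552 + 650\right) - 22843 = 6202 - 22843 = -16641$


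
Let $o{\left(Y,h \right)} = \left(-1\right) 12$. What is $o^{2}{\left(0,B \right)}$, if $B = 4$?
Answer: $144$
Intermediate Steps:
$o{\left(Y,h \right)} = -12$
$o^{2}{\left(0,B \right)} = \left(-12\right)^{2} = 144$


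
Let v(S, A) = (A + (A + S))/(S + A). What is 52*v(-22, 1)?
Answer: 1040/21 ≈ 49.524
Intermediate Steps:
v(S, A) = (S + 2*A)/(A + S)
52*v(-22, 1) = 52*((-22 + 2*1)/(1 - 22)) = 52*((-22 + 2)/(-21)) = 52*(-1/21*(-20)) = 52*(20/21) = 1040/21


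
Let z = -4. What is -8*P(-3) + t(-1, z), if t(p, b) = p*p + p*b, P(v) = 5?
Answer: -35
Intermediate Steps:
t(p, b) = p² + b*p
-8*P(-3) + t(-1, z) = -8*5 - (-4 - 1) = -40 - 1*(-5) = -40 + 5 = -35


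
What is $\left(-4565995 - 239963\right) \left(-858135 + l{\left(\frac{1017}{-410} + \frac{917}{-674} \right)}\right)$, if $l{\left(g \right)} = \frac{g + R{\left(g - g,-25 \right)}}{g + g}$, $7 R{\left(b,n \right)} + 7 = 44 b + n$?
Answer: $\frac{7660614727167382269}{1857499} \approx 4.1242 \cdot 10^{12}$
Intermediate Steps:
$R{\left(b,n \right)} = -1 + \frac{n}{7} + \frac{44 b}{7}$ ($R{\left(b,n \right)} = -1 + \frac{44 b + n}{7} = -1 + \frac{n + 44 b}{7} = -1 + \left(\frac{n}{7} + \frac{44 b}{7}\right) = -1 + \frac{n}{7} + \frac{44 b}{7}$)
$l{\left(g \right)} = \frac{- \frac{32}{7} + g}{2 g}$ ($l{\left(g \right)} = \frac{g + \left(-1 + \frac{1}{7} \left(-25\right) + \frac{44 \left(g - g\right)}{7}\right)}{g + g} = \frac{g - \frac{32}{7}}{2 g} = \left(g - \frac{32}{7}\right) \frac{1}{2 g} = \left(- \frac{32}{7} + g\right) \frac{1}{2 g} = \frac{- \frac{32}{7} + g}{2 g}$)
$\left(-4565995 - 239963\right) \left(-858135 + l{\left(\frac{1017}{-410} + \frac{917}{-674} \right)}\right) = \left(-4565995 - 239963\right) \left(-858135 + \frac{-32 + 7 \left(\frac{1017}{-410} + \frac{917}{-674}\right)}{14 \left(\frac{1017}{-410} + \frac{917}{-674}\right)}\right) = - 4805958 \left(-858135 + \frac{-32 + 7 \left(1017 \left(- \frac{1}{410}\right) + 917 \left(- \frac{1}{674}\right)\right)}{14 \left(1017 \left(- \frac{1}{410}\right) + 917 \left(- \frac{1}{674}\right)\right)}\right) = - 4805958 \left(-858135 + \frac{-32 + 7 \left(- \frac{1017}{410} - \frac{917}{674}\right)}{14 \left(- \frac{1017}{410} - \frac{917}{674}\right)}\right) = - 4805958 \left(-858135 + \frac{-32 + 7 \left(- \frac{265357}{69085}\right)}{14 \left(- \frac{265357}{69085}\right)}\right) = - 4805958 \left(-858135 + \frac{1}{14} \left(- \frac{69085}{265357}\right) \left(-32 - \frac{1857499}{69085}\right)\right) = - 4805958 \left(-858135 + \frac{1}{14} \left(- \frac{69085}{265357}\right) \left(- \frac{4068219}{69085}\right)\right) = - 4805958 \left(-858135 + \frac{4068219}{3714998}\right) = \left(-4805958\right) \left(- \frac{3187965740511}{3714998}\right) = \frac{7660614727167382269}{1857499}$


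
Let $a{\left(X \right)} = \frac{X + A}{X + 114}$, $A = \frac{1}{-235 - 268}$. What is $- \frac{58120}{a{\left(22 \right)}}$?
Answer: $- \frac{795174592}{2213} \approx -3.5932 \cdot 10^{5}$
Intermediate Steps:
$A = - \frac{1}{503}$ ($A = \frac{1}{-503} = - \frac{1}{503} \approx -0.0019881$)
$a{\left(X \right)} = \frac{- \frac{1}{503} + X}{114 + X}$ ($a{\left(X \right)} = \frac{X - \frac{1}{503}}{X + 114} = \frac{- \frac{1}{503} + X}{114 + X}$)
$- \frac{58120}{a{\left(22 \right)}} = - \frac{58120}{\frac{1}{114 + 22} \left(- \frac{1}{503} + 22\right)} = - \frac{58120}{\frac{1}{136} \cdot \frac{11065}{503}} = - \frac{58120}{\frac{11065}{68408}} = \left(-58120\right) \frac{68408}{11065} = - \frac{795174592}{2213}$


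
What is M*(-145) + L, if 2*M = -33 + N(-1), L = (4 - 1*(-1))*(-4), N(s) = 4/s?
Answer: 5325/2 ≈ 2662.5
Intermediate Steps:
L = -20 (L = (4 + 1)*(-4) = 5*(-4) = -20)
M = -37/2 (M = (-33 + 4/(-1))/2 = (-33 + 4*(-1))/2 = (-33 - 4)/2 = (½)*(-37) = -37/2 ≈ -18.500)
M*(-145) + L = -37/2*(-145) - 20 = 5365/2 - 20 = 5325/2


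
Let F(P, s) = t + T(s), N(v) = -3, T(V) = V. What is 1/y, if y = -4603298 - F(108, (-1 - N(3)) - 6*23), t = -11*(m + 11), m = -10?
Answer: -1/4603151 ≈ -2.1724e-7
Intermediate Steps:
t = -11 (t = -11*(-10 + 11) = -11*1 = -11)
F(P, s) = -11 + s
y = -4603151 (y = -4603298 - (-11 + ((-1 - 1*(-3)) - 6*23)) = -4603298 - (-11 + ((-1 + 3) - 138)) = -4603298 - (-11 + (2 - 138)) = -4603298 - (-11 - 136) = -4603298 - 1*(-147) = -4603298 + 147 = -4603151)
1/y = 1/(-4603151) = -1/4603151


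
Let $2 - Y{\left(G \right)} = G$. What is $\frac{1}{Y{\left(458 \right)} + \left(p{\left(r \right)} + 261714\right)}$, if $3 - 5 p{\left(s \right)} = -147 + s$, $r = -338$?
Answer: $\frac{5}{1306778} \approx 3.8262 \cdot 10^{-6}$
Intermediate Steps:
$Y{\left(G \right)} = 2 - G$
$p{\left(s \right)} = 30 - \frac{s}{5}$ ($p{\left(s \right)} = \frac{3}{5} - \frac{-147 + s}{5} = \frac{3}{5} - \left(- \frac{147}{5} + \frac{s}{5}\right) = 30 - \frac{s}{5}$)
$\frac{1}{Y{\left(458 \right)} + \left(p{\left(r \right)} + 261714\right)} = \frac{1}{\left(2 - 458\right) + \left(\left(30 - - \frac{338}{5}\right) + 261714\right)} = \frac{1}{\left(2 - 458\right) + \left(\left(30 + \frac{338}{5}\right) + 261714\right)} = \frac{1}{-456 + \left(\frac{488}{5} + 261714\right)} = \frac{1}{-456 + \frac{1309058}{5}} = \frac{1}{\frac{1306778}{5}} = \frac{5}{1306778}$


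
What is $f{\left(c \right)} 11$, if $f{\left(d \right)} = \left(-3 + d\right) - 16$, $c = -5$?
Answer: $-264$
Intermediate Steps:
$f{\left(d \right)} = -19 + d$ ($f{\left(d \right)} = \left(-3 + d\right) - 16 = -19 + d$)
$f{\left(c \right)} 11 = \left(-19 - 5\right) 11 = \left(-24\right) 11 = -264$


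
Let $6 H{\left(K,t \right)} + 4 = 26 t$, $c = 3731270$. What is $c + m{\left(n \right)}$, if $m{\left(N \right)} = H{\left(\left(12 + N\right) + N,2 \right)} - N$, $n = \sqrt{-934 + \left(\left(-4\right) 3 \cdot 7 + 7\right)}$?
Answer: $3731278 - i \sqrt{1011} \approx 3.7313 \cdot 10^{6} - 31.796 i$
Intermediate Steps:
$H{\left(K,t \right)} = - \frac{2}{3} + \frac{13 t}{3}$ ($H{\left(K,t \right)} = - \frac{2}{3} + \frac{26 t}{6} = - \frac{2}{3} + \frac{13 t}{3}$)
$n = i \sqrt{1011}$ ($n = \sqrt{-934 + \left(\left(-12\right) 7 + 7\right)} = \sqrt{-934 + \left(-84 + 7\right)} = \sqrt{-934 - 77} = \sqrt{-1011} = i \sqrt{1011} \approx 31.796 i$)
$m{\left(N \right)} = 8 - N$ ($m{\left(N \right)} = \left(- \frac{2}{3} + \frac{13}{3} \cdot 2\right) - N = \left(- \frac{2}{3} + \frac{26}{3}\right) - N = 8 - N$)
$c + m{\left(n \right)} = 3731270 + \left(8 - i \sqrt{1011}\right) = 3731278 - i \sqrt{1011}$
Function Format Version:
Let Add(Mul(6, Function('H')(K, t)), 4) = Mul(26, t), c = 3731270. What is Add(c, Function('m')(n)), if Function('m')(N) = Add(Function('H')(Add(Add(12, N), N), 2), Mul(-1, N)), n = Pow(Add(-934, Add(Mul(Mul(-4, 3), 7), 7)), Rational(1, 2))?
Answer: Add(3731278, Mul(-1, I, Pow(1011, Rational(1, 2)))) ≈ Add(3.7313e+6, Mul(-31.796, I))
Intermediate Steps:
Function('H')(K, t) = Add(Rational(-2, 3), Mul(Rational(13, 3), t)) (Function('H')(K, t) = Add(Rational(-2, 3), Mul(Rational(1, 6), Mul(26, t))) = Add(Rational(-2, 3), Mul(Rational(13, 3), t)))
n = Mul(I, Pow(1011, Rational(1, 2))) (n = Pow(Add(-934, Add(Mul(-12, 7), 7)), Rational(1, 2)) = Pow(Add(-934, Add(-84, 7)), Rational(1, 2)) = Pow(Add(-934, -77), Rational(1, 2)) = Pow(-1011, Rational(1, 2)) = Mul(I, Pow(1011, Rational(1, 2))) ≈ Mul(31.796, I))
Function('m')(N) = Add(8, Mul(-1, N)) (Function('m')(N) = Add(Add(Rational(-2, 3), Mul(Rational(13, 3), 2)), Mul(-1, N)) = Add(Add(Rational(-2, 3), Rational(26, 3)), Mul(-1, N)) = Add(8, Mul(-1, N)))
Add(c, Function('m')(n)) = Add(3731270, Add(8, Mul(-1, Mul(I, Pow(1011, Rational(1, 2)))))) = Add(3731270, Add(8, Mul(-1, I, Pow(1011, Rational(1, 2))))) = Add(3731278, Mul(-1, I, Pow(1011, Rational(1, 2))))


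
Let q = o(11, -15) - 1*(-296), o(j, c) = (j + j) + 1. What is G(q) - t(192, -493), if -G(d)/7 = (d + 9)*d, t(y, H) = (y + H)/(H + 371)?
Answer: -89356029/122 ≈ -7.3243e+5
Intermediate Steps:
t(y, H) = (H + y)/(371 + H)
o(j, c) = 1 + 2*j (o(j, c) = 2*j + 1 = 1 + 2*j)
q = 319 (q = (1 + 2*11) - 1*(-296) = (1 + 22) + 296 = 23 + 296 = 319)
G(d) = -7*d*(9 + d) (G(d) = -7*(d + 9)*d = -7*(9 + d)*d = -7*d*(9 + d))
G(q) - t(192, -493) = -7*319*(9 + 319) - (-493 + 192)/(371 - 493) = -7*319*328 - (-301)/(-122) = -732424 - (-1)*(-301)/122 = -732424 - 1*301/122 = -732424 - 301/122 = -89356029/122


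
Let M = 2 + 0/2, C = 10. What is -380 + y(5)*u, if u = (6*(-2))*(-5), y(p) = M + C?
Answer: 340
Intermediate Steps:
M = 2 (M = 2 + 0*(1/2) = 2 + 0 = 2)
y(p) = 12 (y(p) = 2 + 10 = 12)
u = 60 (u = -12*(-5) = 60)
-380 + y(5)*u = -380 + 12*60 = -380 + 720 = 340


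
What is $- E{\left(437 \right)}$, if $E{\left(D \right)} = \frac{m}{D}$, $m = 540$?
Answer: $- \frac{540}{437} \approx -1.2357$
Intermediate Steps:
$E{\left(D \right)} = \frac{540}{D}$
$- E{\left(437 \right)} = - \frac{540}{437}$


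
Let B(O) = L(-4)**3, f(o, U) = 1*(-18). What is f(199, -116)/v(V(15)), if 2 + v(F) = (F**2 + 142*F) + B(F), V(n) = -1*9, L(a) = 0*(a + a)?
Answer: 18/1199 ≈ 0.015013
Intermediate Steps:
L(a) = 0 (L(a) = 0*(2*a) = 0)
f(o, U) = -18
V(n) = -9
B(O) = 0 (B(O) = 0**3 = 0)
v(F) = -2 + F**2 + 142*F (v(F) = -2 + ((F**2 + 142*F) + 0) = -2 + (F**2 + 142*F) = -2 + F**2 + 142*F)
f(199, -116)/v(V(15)) = -18/(-2 + (-9)**2 + 142*(-9)) = -18/(-2 + 81 - 1278) = -18/(-1199) = -18*(-1/1199) = 18/1199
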